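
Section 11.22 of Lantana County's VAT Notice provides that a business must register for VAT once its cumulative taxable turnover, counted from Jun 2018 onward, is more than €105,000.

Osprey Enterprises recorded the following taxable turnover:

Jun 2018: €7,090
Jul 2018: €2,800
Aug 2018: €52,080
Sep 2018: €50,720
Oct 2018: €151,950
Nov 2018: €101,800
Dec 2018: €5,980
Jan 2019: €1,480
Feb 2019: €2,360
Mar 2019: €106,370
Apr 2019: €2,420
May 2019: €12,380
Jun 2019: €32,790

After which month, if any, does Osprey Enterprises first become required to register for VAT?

Through Jun 2018: €7,090
Through Jul 2018: €9,890
Through Aug 2018: €61,970
Through Sep 2018: €112,690 ← exceeds threshold

Sep 2018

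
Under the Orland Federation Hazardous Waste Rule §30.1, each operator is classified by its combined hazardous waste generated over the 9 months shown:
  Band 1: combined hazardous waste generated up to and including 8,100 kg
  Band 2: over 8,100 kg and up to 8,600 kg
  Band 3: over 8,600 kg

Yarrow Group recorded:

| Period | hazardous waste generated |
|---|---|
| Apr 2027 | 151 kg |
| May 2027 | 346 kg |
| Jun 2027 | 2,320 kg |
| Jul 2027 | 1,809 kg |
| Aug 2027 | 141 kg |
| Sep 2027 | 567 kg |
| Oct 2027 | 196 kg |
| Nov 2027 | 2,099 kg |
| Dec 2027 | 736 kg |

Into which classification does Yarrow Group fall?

Combined hazardous waste generated: 151 kg + 346 kg + 2,320 kg + 1,809 kg + 141 kg + 567 kg + 196 kg + 2,099 kg + 736 kg = 8,365 kg.
8,100 kg < 8,365 kg ≤ 8,600 kg, so Band 2 applies.

Band 2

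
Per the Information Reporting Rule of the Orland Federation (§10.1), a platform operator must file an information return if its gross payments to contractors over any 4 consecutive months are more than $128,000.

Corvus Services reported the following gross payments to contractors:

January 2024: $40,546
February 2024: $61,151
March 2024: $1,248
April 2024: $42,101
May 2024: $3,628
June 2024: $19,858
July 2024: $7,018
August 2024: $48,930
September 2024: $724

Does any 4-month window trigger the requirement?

January 2024–April 2024: $40,546 + $61,151 + $1,248 + $42,101 = $145,046 (over)
February 2024–May 2024: $61,151 + $1,248 + $42,101 + $3,628 = $108,128 (under)
March 2024–June 2024: $1,248 + $42,101 + $3,628 + $19,858 = $66,835 (under)
April 2024–July 2024: $42,101 + $3,628 + $19,858 + $7,018 = $72,605 (under)
May 2024–August 2024: $3,628 + $19,858 + $7,018 + $48,930 = $79,434 (under)
June 2024–September 2024: $19,858 + $7,018 + $48,930 + $724 = $76,530 (under)
At least one window exceeds $128,000.

Yes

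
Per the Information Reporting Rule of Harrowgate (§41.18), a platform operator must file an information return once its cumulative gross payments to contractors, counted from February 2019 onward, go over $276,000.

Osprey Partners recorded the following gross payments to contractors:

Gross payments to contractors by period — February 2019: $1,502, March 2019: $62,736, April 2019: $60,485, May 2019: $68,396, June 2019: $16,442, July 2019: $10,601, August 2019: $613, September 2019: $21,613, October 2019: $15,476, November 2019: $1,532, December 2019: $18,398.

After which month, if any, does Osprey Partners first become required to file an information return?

December 2019

Through February 2019: $1,502
Through March 2019: $64,238
Through April 2019: $124,723
Through May 2019: $193,119
Through June 2019: $209,561
Through July 2019: $220,162
Through August 2019: $220,775
Through September 2019: $242,388
Through October 2019: $257,864
Through November 2019: $259,396
Through December 2019: $277,794 ← exceeds threshold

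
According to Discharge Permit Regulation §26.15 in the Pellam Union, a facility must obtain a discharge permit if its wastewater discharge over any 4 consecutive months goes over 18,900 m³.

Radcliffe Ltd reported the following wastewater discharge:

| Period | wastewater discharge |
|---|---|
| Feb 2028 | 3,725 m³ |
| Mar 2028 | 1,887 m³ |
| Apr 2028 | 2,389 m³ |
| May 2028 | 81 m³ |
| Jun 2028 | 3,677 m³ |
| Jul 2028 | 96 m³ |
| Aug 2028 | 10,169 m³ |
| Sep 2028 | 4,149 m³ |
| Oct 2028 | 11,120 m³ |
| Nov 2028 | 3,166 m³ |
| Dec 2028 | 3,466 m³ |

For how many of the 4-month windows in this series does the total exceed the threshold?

Feb 2028–May 2028: 3,725 m³ + 1,887 m³ + 2,389 m³ + 81 m³ = 8,082 m³ (under)
Mar 2028–Jun 2028: 1,887 m³ + 2,389 m³ + 81 m³ + 3,677 m³ = 8,034 m³ (under)
Apr 2028–Jul 2028: 2,389 m³ + 81 m³ + 3,677 m³ + 96 m³ = 6,243 m³ (under)
May 2028–Aug 2028: 81 m³ + 3,677 m³ + 96 m³ + 10,169 m³ = 14,023 m³ (under)
Jun 2028–Sep 2028: 3,677 m³ + 96 m³ + 10,169 m³ + 4,149 m³ = 18,091 m³ (under)
Jul 2028–Oct 2028: 96 m³ + 10,169 m³ + 4,149 m³ + 11,120 m³ = 25,534 m³ (over)
Aug 2028–Nov 2028: 10,169 m³ + 4,149 m³ + 11,120 m³ + 3,166 m³ = 28,604 m³ (over)
Sep 2028–Dec 2028: 4,149 m³ + 11,120 m³ + 3,166 m³ + 3,466 m³ = 21,901 m³ (over)
3 windows exceed the threshold.

3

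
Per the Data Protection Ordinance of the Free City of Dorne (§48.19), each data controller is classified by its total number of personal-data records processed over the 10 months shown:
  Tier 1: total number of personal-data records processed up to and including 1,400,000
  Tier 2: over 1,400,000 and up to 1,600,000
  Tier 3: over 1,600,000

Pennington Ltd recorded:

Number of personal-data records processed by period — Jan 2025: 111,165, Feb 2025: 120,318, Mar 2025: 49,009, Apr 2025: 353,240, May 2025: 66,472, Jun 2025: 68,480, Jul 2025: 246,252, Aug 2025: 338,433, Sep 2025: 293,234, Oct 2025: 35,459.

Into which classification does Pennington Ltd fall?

Tier 3

Total number of personal-data records processed: 111,165 + 120,318 + 49,009 + 353,240 + 66,472 + 68,480 + 246,252 + 338,433 + 293,234 + 35,459 = 1,682,062.
1,682,062 > 1,600,000, so Tier 3 applies.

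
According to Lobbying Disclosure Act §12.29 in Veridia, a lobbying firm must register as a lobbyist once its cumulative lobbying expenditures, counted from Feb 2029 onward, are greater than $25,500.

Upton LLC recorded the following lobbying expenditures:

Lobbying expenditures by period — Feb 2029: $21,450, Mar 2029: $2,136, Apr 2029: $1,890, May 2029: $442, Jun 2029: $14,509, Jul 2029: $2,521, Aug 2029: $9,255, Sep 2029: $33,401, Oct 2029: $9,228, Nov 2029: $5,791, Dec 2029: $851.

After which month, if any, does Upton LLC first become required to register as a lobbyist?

Through Feb 2029: $21,450
Through Mar 2029: $23,586
Through Apr 2029: $25,476
Through May 2029: $25,918 ← exceeds threshold

May 2029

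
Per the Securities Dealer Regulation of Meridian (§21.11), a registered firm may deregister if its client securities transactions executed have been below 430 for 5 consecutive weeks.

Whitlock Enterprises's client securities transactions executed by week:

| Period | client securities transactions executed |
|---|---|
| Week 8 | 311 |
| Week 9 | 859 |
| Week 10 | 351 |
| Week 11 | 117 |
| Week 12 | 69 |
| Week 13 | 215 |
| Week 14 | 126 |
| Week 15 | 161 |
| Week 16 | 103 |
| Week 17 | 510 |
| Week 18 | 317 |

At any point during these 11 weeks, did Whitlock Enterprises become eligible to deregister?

Yes

Weeks below 430: Week 8, Week 10, Week 11, Week 12, Week 13, Week 14, Week 15, Week 16, Week 18.
Longest run of consecutive weeks below the threshold: 7.
7 ≥ 5, so Whitlock Enterprises became eligible.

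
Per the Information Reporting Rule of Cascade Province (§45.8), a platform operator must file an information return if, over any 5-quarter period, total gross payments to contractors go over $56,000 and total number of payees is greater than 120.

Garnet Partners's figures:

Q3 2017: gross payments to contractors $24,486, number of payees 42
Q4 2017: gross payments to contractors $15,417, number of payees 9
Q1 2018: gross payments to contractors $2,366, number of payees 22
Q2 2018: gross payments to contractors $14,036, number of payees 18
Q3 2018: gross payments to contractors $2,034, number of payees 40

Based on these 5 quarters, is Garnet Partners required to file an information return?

Yes

Total gross payments to contractors: $24,486 + $15,417 + $2,366 + $14,036 + $2,034 = $58,339 (> $56,000).
Total number of payees: 42 + 9 + 22 + 18 + 40 = 131 (> 120).
The test is 'and': both thresholds are exceeded.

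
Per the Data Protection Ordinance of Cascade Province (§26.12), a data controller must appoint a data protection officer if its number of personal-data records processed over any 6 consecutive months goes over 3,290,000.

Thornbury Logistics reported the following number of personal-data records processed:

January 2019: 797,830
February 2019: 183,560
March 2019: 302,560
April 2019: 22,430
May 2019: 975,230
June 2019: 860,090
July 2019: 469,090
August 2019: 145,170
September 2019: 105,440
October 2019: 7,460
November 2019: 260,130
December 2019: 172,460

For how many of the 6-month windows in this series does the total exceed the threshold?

January 2019–June 2019: 797,830 + 183,560 + 302,560 + 22,430 + 975,230 + 860,090 = 3,141,700 (under)
February 2019–July 2019: 183,560 + 302,560 + 22,430 + 975,230 + 860,090 + 469,090 = 2,812,960 (under)
March 2019–August 2019: 302,560 + 22,430 + 975,230 + 860,090 + 469,090 + 145,170 = 2,774,570 (under)
April 2019–September 2019: 22,430 + 975,230 + 860,090 + 469,090 + 145,170 + 105,440 = 2,577,450 (under)
May 2019–October 2019: 975,230 + 860,090 + 469,090 + 145,170 + 105,440 + 7,460 = 2,562,480 (under)
June 2019–November 2019: 860,090 + 469,090 + 145,170 + 105,440 + 7,460 + 260,130 = 1,847,380 (under)
July 2019–December 2019: 469,090 + 145,170 + 105,440 + 7,460 + 260,130 + 172,460 = 1,159,750 (under)
0 windows exceed the threshold.

0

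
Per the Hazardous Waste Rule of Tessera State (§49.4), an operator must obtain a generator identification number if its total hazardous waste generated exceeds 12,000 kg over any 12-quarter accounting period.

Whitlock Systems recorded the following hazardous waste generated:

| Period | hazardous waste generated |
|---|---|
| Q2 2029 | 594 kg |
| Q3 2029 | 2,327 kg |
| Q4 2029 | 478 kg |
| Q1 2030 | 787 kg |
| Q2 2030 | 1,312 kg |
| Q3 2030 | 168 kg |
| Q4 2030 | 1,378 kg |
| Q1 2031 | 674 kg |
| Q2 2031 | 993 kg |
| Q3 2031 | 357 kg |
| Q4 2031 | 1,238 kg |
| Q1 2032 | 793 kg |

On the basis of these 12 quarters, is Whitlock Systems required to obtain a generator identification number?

Total hazardous waste generated: 594 kg + 2,327 kg + 478 kg + 787 kg + 1,312 kg + 168 kg + 1,378 kg + 674 kg + 993 kg + 357 kg + 1,238 kg + 793 kg = 11,099 kg.
11,099 kg ≤ 12,000 kg, so the threshold is not exceeded.

No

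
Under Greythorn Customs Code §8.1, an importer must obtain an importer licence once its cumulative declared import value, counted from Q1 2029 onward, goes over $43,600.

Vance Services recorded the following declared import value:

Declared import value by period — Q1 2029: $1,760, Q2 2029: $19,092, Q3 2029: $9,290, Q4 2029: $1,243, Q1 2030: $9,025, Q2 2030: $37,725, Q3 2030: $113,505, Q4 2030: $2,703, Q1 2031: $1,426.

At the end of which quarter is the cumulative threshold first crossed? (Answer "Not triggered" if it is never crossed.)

Q2 2030

Through Q1 2029: $1,760
Through Q2 2029: $20,852
Through Q3 2029: $30,142
Through Q4 2029: $31,385
Through Q1 2030: $40,410
Through Q2 2030: $78,135 ← exceeds threshold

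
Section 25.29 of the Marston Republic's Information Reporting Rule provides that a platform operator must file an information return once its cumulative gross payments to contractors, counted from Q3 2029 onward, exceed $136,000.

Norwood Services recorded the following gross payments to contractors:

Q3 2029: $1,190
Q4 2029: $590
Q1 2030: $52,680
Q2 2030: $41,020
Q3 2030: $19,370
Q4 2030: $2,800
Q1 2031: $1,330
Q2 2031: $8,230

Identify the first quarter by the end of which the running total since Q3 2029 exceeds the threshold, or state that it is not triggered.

Through Q3 2029: $1,190
Through Q4 2029: $1,780
Through Q1 2030: $54,460
Through Q2 2030: $95,480
Through Q3 2030: $114,850
Through Q4 2030: $117,650
Through Q1 2031: $118,980
Through Q2 2031: $127,210
Final cumulative total $127,210 ≤ $136,000; the threshold is never exceeded.

Not triggered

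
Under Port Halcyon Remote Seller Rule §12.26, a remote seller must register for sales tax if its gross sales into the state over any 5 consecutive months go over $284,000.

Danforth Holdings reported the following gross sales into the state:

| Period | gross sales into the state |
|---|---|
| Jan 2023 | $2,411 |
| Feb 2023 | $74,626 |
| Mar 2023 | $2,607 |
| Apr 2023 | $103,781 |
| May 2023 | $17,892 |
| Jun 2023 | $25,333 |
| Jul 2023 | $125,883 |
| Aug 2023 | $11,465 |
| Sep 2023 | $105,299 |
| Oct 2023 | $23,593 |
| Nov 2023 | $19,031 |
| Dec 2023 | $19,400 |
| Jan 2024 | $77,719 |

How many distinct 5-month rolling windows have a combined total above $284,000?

Jan 2023–May 2023: $2,411 + $74,626 + $2,607 + $103,781 + $17,892 = $201,317 (under)
Feb 2023–Jun 2023: $74,626 + $2,607 + $103,781 + $17,892 + $25,333 = $224,239 (under)
Mar 2023–Jul 2023: $2,607 + $103,781 + $17,892 + $25,333 + $125,883 = $275,496 (under)
Apr 2023–Aug 2023: $103,781 + $17,892 + $25,333 + $125,883 + $11,465 = $284,354 (over)
May 2023–Sep 2023: $17,892 + $25,333 + $125,883 + $11,465 + $105,299 = $285,872 (over)
Jun 2023–Oct 2023: $25,333 + $125,883 + $11,465 + $105,299 + $23,593 = $291,573 (over)
Jul 2023–Nov 2023: $125,883 + $11,465 + $105,299 + $23,593 + $19,031 = $285,271 (over)
Aug 2023–Dec 2023: $11,465 + $105,299 + $23,593 + $19,031 + $19,400 = $178,788 (under)
Sep 2023–Jan 2024: $105,299 + $23,593 + $19,031 + $19,400 + $77,719 = $245,042 (under)
4 windows exceed the threshold.

4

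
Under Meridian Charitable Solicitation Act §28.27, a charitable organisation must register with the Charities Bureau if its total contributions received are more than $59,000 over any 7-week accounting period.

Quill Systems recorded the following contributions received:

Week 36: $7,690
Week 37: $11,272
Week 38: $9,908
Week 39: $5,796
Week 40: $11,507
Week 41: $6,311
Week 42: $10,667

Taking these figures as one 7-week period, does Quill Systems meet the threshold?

Total contributions received: $7,690 + $11,272 + $9,908 + $5,796 + $11,507 + $6,311 + $10,667 = $63,151.
$63,151 > $59,000, so the threshold is exceeded.

Yes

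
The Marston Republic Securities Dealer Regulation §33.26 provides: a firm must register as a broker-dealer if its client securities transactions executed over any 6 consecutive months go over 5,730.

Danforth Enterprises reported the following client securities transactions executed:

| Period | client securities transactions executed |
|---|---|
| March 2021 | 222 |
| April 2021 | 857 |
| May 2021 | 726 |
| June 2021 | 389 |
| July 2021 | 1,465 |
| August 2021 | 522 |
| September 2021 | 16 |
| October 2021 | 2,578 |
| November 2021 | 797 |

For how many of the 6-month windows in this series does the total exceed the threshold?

1

March 2021–August 2021: 222 + 857 + 726 + 389 + 1,465 + 522 = 4,181 (under)
April 2021–September 2021: 857 + 726 + 389 + 1,465 + 522 + 16 = 3,975 (under)
May 2021–October 2021: 726 + 389 + 1,465 + 522 + 16 + 2,578 = 5,696 (under)
June 2021–November 2021: 389 + 1,465 + 522 + 16 + 2,578 + 797 = 5,767 (over)
1 window exceeds the threshold.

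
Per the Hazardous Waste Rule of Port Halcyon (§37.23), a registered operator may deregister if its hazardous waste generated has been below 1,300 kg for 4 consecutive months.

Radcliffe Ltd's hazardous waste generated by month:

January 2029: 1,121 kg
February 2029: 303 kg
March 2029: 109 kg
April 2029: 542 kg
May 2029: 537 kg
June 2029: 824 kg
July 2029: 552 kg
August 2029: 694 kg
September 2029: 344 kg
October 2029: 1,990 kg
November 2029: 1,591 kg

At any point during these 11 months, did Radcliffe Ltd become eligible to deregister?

Months below 1,300 kg: January 2029, February 2029, March 2029, April 2029, May 2029, June 2029, July 2029, August 2029, September 2029.
Longest run of consecutive months below the threshold: 9.
9 ≥ 4, so Radcliffe Ltd became eligible.

Yes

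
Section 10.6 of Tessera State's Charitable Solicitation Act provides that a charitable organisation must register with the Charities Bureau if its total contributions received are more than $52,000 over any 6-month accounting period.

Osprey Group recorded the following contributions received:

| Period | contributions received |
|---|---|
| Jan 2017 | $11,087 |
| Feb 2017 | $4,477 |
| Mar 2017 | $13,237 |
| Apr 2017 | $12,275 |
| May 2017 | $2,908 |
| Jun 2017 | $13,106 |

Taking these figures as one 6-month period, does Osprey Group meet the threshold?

Yes

Total contributions received: $11,087 + $4,477 + $13,237 + $12,275 + $2,908 + $13,106 = $57,090.
$57,090 > $52,000, so the threshold is exceeded.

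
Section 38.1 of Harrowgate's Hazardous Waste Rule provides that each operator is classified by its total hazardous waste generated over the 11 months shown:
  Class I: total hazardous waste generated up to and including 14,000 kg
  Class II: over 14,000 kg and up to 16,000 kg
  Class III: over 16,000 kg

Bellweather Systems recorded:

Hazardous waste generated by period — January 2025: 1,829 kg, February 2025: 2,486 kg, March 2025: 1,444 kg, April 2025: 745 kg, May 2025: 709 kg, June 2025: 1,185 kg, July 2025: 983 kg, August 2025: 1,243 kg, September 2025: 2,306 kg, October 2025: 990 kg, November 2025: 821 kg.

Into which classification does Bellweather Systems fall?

Total hazardous waste generated: 1,829 kg + 2,486 kg + 1,444 kg + 745 kg + 709 kg + 1,185 kg + 983 kg + 1,243 kg + 2,306 kg + 990 kg + 821 kg = 14,741 kg.
14,000 kg < 14,741 kg ≤ 16,000 kg, so Class II applies.

Class II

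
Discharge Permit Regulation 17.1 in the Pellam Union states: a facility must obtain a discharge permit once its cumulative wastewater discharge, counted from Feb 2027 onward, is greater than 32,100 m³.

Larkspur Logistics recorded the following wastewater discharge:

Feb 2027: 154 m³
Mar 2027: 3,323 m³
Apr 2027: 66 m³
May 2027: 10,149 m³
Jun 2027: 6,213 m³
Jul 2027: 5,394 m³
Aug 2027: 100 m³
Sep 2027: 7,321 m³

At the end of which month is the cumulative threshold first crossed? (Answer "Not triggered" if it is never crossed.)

Sep 2027

Through Feb 2027: 154 m³
Through Mar 2027: 3,477 m³
Through Apr 2027: 3,543 m³
Through May 2027: 13,692 m³
Through Jun 2027: 19,905 m³
Through Jul 2027: 25,299 m³
Through Aug 2027: 25,399 m³
Through Sep 2027: 32,720 m³ ← exceeds threshold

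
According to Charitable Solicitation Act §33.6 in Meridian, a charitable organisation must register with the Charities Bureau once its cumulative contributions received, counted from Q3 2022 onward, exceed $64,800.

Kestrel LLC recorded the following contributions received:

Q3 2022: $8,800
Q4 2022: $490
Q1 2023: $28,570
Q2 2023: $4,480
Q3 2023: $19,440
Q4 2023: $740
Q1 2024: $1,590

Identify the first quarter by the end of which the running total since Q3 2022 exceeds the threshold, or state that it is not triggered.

Not triggered

Through Q3 2022: $8,800
Through Q4 2022: $9,290
Through Q1 2023: $37,860
Through Q2 2023: $42,340
Through Q3 2023: $61,780
Through Q4 2023: $62,520
Through Q1 2024: $64,110
Final cumulative total $64,110 ≤ $64,800; the threshold is never exceeded.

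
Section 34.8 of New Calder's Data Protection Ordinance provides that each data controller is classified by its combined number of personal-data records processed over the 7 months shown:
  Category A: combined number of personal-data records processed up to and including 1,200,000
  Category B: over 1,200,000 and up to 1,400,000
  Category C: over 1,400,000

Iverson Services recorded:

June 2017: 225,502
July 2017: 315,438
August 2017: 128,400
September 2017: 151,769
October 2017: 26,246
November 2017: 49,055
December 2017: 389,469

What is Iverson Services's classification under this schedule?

Combined number of personal-data records processed: 225,502 + 315,438 + 128,400 + 151,769 + 26,246 + 49,055 + 389,469 = 1,285,879.
1,200,000 < 1,285,879 ≤ 1,400,000, so Category B applies.

Category B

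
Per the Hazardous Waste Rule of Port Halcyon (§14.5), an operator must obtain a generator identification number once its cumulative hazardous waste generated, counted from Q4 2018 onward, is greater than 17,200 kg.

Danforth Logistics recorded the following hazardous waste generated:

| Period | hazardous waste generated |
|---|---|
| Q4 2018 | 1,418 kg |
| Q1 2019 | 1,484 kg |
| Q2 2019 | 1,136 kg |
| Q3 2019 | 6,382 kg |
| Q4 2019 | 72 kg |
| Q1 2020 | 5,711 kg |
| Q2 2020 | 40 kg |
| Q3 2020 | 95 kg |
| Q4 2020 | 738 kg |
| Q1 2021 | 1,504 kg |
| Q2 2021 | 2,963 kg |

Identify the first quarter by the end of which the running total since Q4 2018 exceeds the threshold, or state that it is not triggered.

Q1 2021

Through Q4 2018: 1,418 kg
Through Q1 2019: 2,902 kg
Through Q2 2019: 4,038 kg
Through Q3 2019: 10,420 kg
Through Q4 2019: 10,492 kg
Through Q1 2020: 16,203 kg
Through Q2 2020: 16,243 kg
Through Q3 2020: 16,338 kg
Through Q4 2020: 17,076 kg
Through Q1 2021: 18,580 kg ← exceeds threshold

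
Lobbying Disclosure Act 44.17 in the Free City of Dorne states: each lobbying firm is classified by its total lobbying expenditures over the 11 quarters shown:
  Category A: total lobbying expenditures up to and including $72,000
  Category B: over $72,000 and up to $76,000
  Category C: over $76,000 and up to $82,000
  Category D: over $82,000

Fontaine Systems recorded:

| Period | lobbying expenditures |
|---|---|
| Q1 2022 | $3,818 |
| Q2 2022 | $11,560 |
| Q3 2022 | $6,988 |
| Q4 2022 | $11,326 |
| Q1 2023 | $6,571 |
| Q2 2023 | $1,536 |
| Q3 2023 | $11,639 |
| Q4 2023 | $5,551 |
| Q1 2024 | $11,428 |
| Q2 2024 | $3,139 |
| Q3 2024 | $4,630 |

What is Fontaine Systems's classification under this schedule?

Total lobbying expenditures: $3,818 + $11,560 + $6,988 + $11,326 + $6,571 + $1,536 + $11,639 + $5,551 + $11,428 + $3,139 + $4,630 = $78,186.
$76,000 < $78,186 ≤ $82,000, so Category C applies.

Category C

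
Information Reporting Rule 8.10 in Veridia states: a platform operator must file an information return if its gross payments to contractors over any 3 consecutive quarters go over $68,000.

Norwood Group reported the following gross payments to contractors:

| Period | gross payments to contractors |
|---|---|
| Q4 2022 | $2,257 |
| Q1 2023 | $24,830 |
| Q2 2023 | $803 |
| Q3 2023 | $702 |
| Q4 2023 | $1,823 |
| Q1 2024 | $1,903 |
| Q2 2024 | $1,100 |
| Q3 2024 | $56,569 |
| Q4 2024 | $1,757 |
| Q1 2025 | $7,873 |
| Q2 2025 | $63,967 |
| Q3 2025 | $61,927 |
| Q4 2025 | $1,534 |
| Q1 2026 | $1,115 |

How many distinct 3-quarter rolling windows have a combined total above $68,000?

3

Q4 2022–Q2 2023: $2,257 + $24,830 + $803 = $27,890 (under)
Q1 2023–Q3 2023: $24,830 + $803 + $702 = $26,335 (under)
Q2 2023–Q4 2023: $803 + $702 + $1,823 = $3,328 (under)
Q3 2023–Q1 2024: $702 + $1,823 + $1,903 = $4,428 (under)
Q4 2023–Q2 2024: $1,823 + $1,903 + $1,100 = $4,826 (under)
Q1 2024–Q3 2024: $1,903 + $1,100 + $56,569 = $59,572 (under)
Q2 2024–Q4 2024: $1,100 + $56,569 + $1,757 = $59,426 (under)
Q3 2024–Q1 2025: $56,569 + $1,757 + $7,873 = $66,199 (under)
Q4 2024–Q2 2025: $1,757 + $7,873 + $63,967 = $73,597 (over)
Q1 2025–Q3 2025: $7,873 + $63,967 + $61,927 = $133,767 (over)
Q2 2025–Q4 2025: $63,967 + $61,927 + $1,534 = $127,428 (over)
Q3 2025–Q1 2026: $61,927 + $1,534 + $1,115 = $64,576 (under)
3 windows exceed the threshold.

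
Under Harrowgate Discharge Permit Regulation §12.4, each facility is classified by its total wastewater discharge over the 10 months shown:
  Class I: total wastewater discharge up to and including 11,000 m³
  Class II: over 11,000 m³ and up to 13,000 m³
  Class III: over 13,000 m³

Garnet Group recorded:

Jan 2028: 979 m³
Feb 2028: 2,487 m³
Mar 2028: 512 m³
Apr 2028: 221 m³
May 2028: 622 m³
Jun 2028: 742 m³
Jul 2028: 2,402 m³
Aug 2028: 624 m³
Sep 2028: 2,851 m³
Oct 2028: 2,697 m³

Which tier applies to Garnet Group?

Total wastewater discharge: 979 m³ + 2,487 m³ + 512 m³ + 221 m³ + 622 m³ + 742 m³ + 2,402 m³ + 624 m³ + 2,851 m³ + 2,697 m³ = 14,137 m³.
14,137 m³ > 13,000 m³, so Class III applies.

Class III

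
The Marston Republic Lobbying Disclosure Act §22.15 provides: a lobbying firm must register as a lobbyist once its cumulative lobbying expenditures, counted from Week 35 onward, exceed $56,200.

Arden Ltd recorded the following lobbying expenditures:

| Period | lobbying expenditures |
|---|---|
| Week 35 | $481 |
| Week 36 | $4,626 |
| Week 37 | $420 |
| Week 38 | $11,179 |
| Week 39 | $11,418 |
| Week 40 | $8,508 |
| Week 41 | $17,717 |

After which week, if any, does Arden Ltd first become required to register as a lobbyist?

Not triggered

Through Week 35: $481
Through Week 36: $5,107
Through Week 37: $5,527
Through Week 38: $16,706
Through Week 39: $28,124
Through Week 40: $36,632
Through Week 41: $54,349
Final cumulative total $54,349 ≤ $56,200; the threshold is never exceeded.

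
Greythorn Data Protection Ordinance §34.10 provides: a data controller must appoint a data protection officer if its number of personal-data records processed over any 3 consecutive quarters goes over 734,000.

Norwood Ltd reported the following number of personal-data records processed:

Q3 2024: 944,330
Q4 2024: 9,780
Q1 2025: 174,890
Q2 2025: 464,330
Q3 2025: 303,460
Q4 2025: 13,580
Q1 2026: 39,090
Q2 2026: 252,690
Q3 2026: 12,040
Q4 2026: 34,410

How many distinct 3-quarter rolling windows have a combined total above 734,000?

Q3 2024–Q1 2025: 944,330 + 9,780 + 174,890 = 1,129,000 (over)
Q4 2024–Q2 2025: 9,780 + 174,890 + 464,330 = 649,000 (under)
Q1 2025–Q3 2025: 174,890 + 464,330 + 303,460 = 942,680 (over)
Q2 2025–Q4 2025: 464,330 + 303,460 + 13,580 = 781,370 (over)
Q3 2025–Q1 2026: 303,460 + 13,580 + 39,090 = 356,130 (under)
Q4 2025–Q2 2026: 13,580 + 39,090 + 252,690 = 305,360 (under)
Q1 2026–Q3 2026: 39,090 + 252,690 + 12,040 = 303,820 (under)
Q2 2026–Q4 2026: 252,690 + 12,040 + 34,410 = 299,140 (under)
3 windows exceed the threshold.

3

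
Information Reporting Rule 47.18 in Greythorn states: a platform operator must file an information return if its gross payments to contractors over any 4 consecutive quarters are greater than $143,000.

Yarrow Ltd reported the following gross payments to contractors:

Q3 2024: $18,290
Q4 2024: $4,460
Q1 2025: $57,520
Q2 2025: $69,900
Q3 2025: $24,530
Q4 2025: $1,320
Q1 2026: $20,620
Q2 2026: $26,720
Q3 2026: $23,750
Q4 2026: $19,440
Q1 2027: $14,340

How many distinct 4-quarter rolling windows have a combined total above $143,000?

3

Q3 2024–Q2 2025: $18,290 + $4,460 + $57,520 + $69,900 = $150,170 (over)
Q4 2024–Q3 2025: $4,460 + $57,520 + $69,900 + $24,530 = $156,410 (over)
Q1 2025–Q4 2025: $57,520 + $69,900 + $24,530 + $1,320 = $153,270 (over)
Q2 2025–Q1 2026: $69,900 + $24,530 + $1,320 + $20,620 = $116,370 (under)
Q3 2025–Q2 2026: $24,530 + $1,320 + $20,620 + $26,720 = $73,190 (under)
Q4 2025–Q3 2026: $1,320 + $20,620 + $26,720 + $23,750 = $72,410 (under)
Q1 2026–Q4 2026: $20,620 + $26,720 + $23,750 + $19,440 = $90,530 (under)
Q2 2026–Q1 2027: $26,720 + $23,750 + $19,440 + $14,340 = $84,250 (under)
3 windows exceed the threshold.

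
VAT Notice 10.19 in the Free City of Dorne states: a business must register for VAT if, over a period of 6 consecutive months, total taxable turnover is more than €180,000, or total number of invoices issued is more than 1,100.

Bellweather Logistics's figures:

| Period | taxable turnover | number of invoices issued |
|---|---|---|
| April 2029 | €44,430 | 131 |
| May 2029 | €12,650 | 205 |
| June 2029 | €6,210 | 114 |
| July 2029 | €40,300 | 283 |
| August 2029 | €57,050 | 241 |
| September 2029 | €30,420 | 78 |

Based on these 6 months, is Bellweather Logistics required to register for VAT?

Total taxable turnover: €44,430 + €12,650 + €6,210 + €40,300 + €57,050 + €30,420 = €191,060 (> €180,000).
Total number of invoices issued: 131 + 205 + 114 + 283 + 241 + 78 = 1,052 (≤ 1,100).
The test is 'or': at least one threshold is exceeded.

Yes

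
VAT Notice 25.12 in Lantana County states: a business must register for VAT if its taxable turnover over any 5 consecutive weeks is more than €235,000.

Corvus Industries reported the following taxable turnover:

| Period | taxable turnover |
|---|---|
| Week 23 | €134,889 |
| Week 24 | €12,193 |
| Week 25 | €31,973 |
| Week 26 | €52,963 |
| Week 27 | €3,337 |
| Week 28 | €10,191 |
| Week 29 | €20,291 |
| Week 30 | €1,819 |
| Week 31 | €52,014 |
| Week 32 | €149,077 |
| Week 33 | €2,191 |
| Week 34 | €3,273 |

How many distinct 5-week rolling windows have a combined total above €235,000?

1

Week 23–Week 27: €134,889 + €12,193 + €31,973 + €52,963 + €3,337 = €235,355 (over)
Week 24–Week 28: €12,193 + €31,973 + €52,963 + €3,337 + €10,191 = €110,657 (under)
Week 25–Week 29: €31,973 + €52,963 + €3,337 + €10,191 + €20,291 = €118,755 (under)
Week 26–Week 30: €52,963 + €3,337 + €10,191 + €20,291 + €1,819 = €88,601 (under)
Week 27–Week 31: €3,337 + €10,191 + €20,291 + €1,819 + €52,014 = €87,652 (under)
Week 28–Week 32: €10,191 + €20,291 + €1,819 + €52,014 + €149,077 = €233,392 (under)
Week 29–Week 33: €20,291 + €1,819 + €52,014 + €149,077 + €2,191 = €225,392 (under)
Week 30–Week 34: €1,819 + €52,014 + €149,077 + €2,191 + €3,273 = €208,374 (under)
1 window exceeds the threshold.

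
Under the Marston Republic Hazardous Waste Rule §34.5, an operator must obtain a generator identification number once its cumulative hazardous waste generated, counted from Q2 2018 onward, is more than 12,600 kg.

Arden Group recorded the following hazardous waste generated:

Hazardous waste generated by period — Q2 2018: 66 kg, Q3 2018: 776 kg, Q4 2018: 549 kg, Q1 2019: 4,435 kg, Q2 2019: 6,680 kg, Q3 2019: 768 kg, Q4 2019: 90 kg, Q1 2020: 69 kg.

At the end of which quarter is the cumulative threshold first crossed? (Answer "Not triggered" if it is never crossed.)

Q3 2019

Through Q2 2018: 66 kg
Through Q3 2018: 842 kg
Through Q4 2018: 1,391 kg
Through Q1 2019: 5,826 kg
Through Q2 2019: 12,506 kg
Through Q3 2019: 13,274 kg ← exceeds threshold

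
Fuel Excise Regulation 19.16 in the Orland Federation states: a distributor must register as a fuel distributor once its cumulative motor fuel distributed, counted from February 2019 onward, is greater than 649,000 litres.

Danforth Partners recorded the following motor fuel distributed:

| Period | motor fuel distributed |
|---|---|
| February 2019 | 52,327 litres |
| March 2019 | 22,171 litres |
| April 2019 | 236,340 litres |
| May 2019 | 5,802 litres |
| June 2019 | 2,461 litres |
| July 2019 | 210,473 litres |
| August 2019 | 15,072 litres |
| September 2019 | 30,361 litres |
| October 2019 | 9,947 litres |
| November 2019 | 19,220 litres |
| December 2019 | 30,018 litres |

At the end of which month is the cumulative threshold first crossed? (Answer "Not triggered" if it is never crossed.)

Not triggered

Through February 2019: 52,327 litres
Through March 2019: 74,498 litres
Through April 2019: 310,838 litres
Through May 2019: 316,640 litres
Through June 2019: 319,101 litres
Through July 2019: 529,574 litres
Through August 2019: 544,646 litres
Through September 2019: 575,007 litres
Through October 2019: 584,954 litres
Through November 2019: 604,174 litres
Through December 2019: 634,192 litres
Final cumulative total 634,192 litres ≤ 649,000 litres; the threshold is never exceeded.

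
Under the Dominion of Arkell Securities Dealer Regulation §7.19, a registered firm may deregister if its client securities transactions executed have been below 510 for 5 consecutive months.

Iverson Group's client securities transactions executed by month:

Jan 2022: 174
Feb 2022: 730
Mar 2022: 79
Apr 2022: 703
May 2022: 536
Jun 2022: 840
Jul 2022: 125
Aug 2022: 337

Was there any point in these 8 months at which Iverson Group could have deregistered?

No

Months below 510: Jan 2022, Mar 2022, Jul 2022, Aug 2022.
Longest run of consecutive months below the threshold: 2.
2 < 5, so Iverson Group never became eligible.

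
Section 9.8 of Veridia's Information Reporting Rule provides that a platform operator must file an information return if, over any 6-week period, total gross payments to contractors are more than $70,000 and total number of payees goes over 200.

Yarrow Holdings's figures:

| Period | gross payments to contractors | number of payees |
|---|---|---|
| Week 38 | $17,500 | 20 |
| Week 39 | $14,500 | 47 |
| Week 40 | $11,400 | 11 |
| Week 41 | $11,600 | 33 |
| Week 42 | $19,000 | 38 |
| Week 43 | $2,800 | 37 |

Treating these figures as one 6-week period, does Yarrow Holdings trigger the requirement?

Total gross payments to contractors: $17,500 + $14,500 + $11,400 + $11,600 + $19,000 + $2,800 = $76,800 (> $70,000).
Total number of payees: 20 + 47 + 11 + 33 + 38 + 37 = 186 (≤ 200).
The test is 'and': the rule requires both, and at least one is not exceeded.

No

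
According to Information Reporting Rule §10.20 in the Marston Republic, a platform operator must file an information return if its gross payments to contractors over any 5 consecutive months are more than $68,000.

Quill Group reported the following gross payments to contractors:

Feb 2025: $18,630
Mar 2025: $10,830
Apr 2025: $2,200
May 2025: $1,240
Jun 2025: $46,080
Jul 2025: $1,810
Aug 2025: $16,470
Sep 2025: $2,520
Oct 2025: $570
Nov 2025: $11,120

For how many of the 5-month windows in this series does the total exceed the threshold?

2

Feb 2025–Jun 2025: $18,630 + $10,830 + $2,200 + $1,240 + $46,080 = $78,980 (over)
Mar 2025–Jul 2025: $10,830 + $2,200 + $1,240 + $46,080 + $1,810 = $62,160 (under)
Apr 2025–Aug 2025: $2,200 + $1,240 + $46,080 + $1,810 + $16,470 = $67,800 (under)
May 2025–Sep 2025: $1,240 + $46,080 + $1,810 + $16,470 + $2,520 = $68,120 (over)
Jun 2025–Oct 2025: $46,080 + $1,810 + $16,470 + $2,520 + $570 = $67,450 (under)
Jul 2025–Nov 2025: $1,810 + $16,470 + $2,520 + $570 + $11,120 = $32,490 (under)
2 windows exceed the threshold.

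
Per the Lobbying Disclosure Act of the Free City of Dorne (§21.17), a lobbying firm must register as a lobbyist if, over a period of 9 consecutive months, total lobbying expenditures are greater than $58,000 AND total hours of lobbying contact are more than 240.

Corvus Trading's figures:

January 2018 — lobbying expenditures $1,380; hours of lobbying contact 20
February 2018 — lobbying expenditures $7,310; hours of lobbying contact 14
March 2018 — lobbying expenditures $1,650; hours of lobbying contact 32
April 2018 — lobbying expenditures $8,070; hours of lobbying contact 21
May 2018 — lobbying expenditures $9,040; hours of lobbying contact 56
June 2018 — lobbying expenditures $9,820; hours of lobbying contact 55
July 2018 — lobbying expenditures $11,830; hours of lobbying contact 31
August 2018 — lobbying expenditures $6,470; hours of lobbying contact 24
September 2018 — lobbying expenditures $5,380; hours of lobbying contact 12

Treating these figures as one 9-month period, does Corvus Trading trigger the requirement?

Yes

Total lobbying expenditures: $1,380 + $7,310 + $1,650 + $8,070 + $9,040 + $9,820 + $11,830 + $6,470 + $5,380 = $60,950 (> $58,000).
Total hours of lobbying contact: 20 + 14 + 32 + 21 + 56 + 55 + 31 + 24 + 12 = 265 (> 240).
The test is 'and': both thresholds are exceeded.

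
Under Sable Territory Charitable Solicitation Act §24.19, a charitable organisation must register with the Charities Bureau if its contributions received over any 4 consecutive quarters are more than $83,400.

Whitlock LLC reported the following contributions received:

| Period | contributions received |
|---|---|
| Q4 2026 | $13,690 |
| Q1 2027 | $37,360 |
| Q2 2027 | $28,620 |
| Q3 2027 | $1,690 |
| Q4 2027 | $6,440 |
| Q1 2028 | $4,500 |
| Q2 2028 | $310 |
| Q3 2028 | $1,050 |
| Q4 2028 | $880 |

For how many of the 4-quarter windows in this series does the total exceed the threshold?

0

Q4 2026–Q3 2027: $13,690 + $37,360 + $28,620 + $1,690 = $81,360 (under)
Q1 2027–Q4 2027: $37,360 + $28,620 + $1,690 + $6,440 = $74,110 (under)
Q2 2027–Q1 2028: $28,620 + $1,690 + $6,440 + $4,500 = $41,250 (under)
Q3 2027–Q2 2028: $1,690 + $6,440 + $4,500 + $310 = $12,940 (under)
Q4 2027–Q3 2028: $6,440 + $4,500 + $310 + $1,050 = $12,300 (under)
Q1 2028–Q4 2028: $4,500 + $310 + $1,050 + $880 = $6,740 (under)
0 windows exceed the threshold.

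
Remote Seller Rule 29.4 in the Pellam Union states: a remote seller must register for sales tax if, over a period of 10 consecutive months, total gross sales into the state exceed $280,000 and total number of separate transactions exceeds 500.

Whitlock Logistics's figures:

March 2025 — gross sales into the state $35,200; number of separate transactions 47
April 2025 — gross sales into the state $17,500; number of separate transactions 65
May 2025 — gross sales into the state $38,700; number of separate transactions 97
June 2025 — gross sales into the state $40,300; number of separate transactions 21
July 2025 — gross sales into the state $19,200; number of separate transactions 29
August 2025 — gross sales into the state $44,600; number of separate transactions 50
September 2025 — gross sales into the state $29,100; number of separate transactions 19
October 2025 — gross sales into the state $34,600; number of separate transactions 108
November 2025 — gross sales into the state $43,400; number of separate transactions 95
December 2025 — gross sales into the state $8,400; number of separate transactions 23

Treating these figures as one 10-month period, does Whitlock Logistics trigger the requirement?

Yes

Total gross sales into the state: $35,200 + $17,500 + $38,700 + $40,300 + $19,200 + $44,600 + $29,100 + $34,600 + $43,400 + $8,400 = $311,000 (> $280,000).
Total number of separate transactions: 47 + 65 + 97 + 21 + 29 + 50 + 19 + 108 + 95 + 23 = 554 (> 500).
The test is 'and': both thresholds are exceeded.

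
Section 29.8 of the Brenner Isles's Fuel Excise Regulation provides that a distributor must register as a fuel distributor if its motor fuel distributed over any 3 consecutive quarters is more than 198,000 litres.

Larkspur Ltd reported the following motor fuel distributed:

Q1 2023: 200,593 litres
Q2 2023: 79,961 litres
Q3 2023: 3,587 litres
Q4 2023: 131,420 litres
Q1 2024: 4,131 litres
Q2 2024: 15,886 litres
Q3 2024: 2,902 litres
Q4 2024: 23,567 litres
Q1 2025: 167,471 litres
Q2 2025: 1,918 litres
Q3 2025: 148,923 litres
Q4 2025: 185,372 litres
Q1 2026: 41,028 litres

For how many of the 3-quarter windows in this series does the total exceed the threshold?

5

Q1 2023–Q3 2023: 200,593 litres + 79,961 litres + 3,587 litres = 284,141 litres (over)
Q2 2023–Q4 2023: 79,961 litres + 3,587 litres + 131,420 litres = 214,968 litres (over)
Q3 2023–Q1 2024: 3,587 litres + 131,420 litres + 4,131 litres = 139,138 litres (under)
Q4 2023–Q2 2024: 131,420 litres + 4,131 litres + 15,886 litres = 151,437 litres (under)
Q1 2024–Q3 2024: 4,131 litres + 15,886 litres + 2,902 litres = 22,919 litres (under)
Q2 2024–Q4 2024: 15,886 litres + 2,902 litres + 23,567 litres = 42,355 litres (under)
Q3 2024–Q1 2025: 2,902 litres + 23,567 litres + 167,471 litres = 193,940 litres (under)
Q4 2024–Q2 2025: 23,567 litres + 167,471 litres + 1,918 litres = 192,956 litres (under)
Q1 2025–Q3 2025: 167,471 litres + 1,918 litres + 148,923 litres = 318,312 litres (over)
Q2 2025–Q4 2025: 1,918 litres + 148,923 litres + 185,372 litres = 336,213 litres (over)
Q3 2025–Q1 2026: 148,923 litres + 185,372 litres + 41,028 litres = 375,323 litres (over)
5 windows exceed the threshold.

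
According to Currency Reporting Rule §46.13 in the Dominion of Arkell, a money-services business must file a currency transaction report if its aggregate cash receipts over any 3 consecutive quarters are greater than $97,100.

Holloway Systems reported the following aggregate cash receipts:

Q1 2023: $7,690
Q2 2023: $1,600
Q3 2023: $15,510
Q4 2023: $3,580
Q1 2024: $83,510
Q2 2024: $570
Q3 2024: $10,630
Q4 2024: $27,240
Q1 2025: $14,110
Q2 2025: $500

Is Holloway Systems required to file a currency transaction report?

Q1 2023–Q3 2023: $7,690 + $1,600 + $15,510 = $24,800 (under)
Q2 2023–Q4 2023: $1,600 + $15,510 + $3,580 = $20,690 (under)
Q3 2023–Q1 2024: $15,510 + $3,580 + $83,510 = $102,600 (over)
Q4 2023–Q2 2024: $3,580 + $83,510 + $570 = $87,660 (under)
Q1 2024–Q3 2024: $83,510 + $570 + $10,630 = $94,710 (under)
Q2 2024–Q4 2024: $570 + $10,630 + $27,240 = $38,440 (under)
Q3 2024–Q1 2025: $10,630 + $27,240 + $14,110 = $51,980 (under)
Q4 2024–Q2 2025: $27,240 + $14,110 + $500 = $41,850 (under)
At least one window exceeds $97,100.

Yes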